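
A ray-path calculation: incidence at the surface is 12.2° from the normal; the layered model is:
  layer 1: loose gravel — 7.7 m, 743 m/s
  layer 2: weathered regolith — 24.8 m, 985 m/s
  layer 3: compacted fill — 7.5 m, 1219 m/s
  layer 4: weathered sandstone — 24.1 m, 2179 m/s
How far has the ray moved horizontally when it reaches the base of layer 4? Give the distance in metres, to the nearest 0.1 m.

Apply Snell's law at each interface; in layer i the horizontal offset is hᵢ·tan θᵢ.
Layer 1: θ = 12.20°; offset = 7.7·tan 12.20° = 1.665 m.
Layer 2: sin θ = 985·sin 12.2°/743 = 0.2802, θ = 16.27°; offset = 24.8·tan 16.27° = 7.238 m.
Layer 3: sin θ = 1219·sin 12.2°/743 = 0.3467, θ = 20.29°; offset = 7.5·tan 20.29° = 2.772 m.
Layer 4: sin θ = 2179·sin 12.2°/743 = 0.6198, θ = 38.30°; offset = 24.1·tan 38.30° = 19.032 m.
Σ offsets = 30.706 m.

30.7 m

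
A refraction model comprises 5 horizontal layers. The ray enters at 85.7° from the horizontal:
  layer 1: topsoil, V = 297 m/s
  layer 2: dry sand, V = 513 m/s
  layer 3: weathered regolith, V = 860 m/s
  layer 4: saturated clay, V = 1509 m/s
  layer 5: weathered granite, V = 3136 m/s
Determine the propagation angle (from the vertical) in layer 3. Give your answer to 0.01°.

12.54°

From the normal: θ₁ = 90° − 85.7° = 4.3°.
Ray parameter p = sin 4.3° / 297 = 2.5245e-04 s/m.
sin θ_3 = p·V_3 = 2.5245e-04 × 860 = 0.2171.
θ_3 = 12.54° from the vertical.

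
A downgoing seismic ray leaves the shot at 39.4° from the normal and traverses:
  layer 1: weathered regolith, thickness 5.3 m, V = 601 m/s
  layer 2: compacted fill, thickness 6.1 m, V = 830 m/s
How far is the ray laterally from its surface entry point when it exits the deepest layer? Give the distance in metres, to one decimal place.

15.5 m

p = sin θ₁/V₁ = sin 39.4°/601 = 1.0561e-03 s/m is conserved through the stack.
Layer 1: θ = 39.40°; offset = 5.3·tan 39.40° = 4.353 m.
Layer 2: sin θ = p·830 = 0.8766 → θ = 61.23°; offset = 6.1·tan 61.23° = 11.111 m.
Summing the layer offsets gives 15.464 m.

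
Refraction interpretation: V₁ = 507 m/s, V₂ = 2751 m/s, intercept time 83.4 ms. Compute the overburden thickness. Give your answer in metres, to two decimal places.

θ_c = arcsin(507/2751) = 10.62°; cos θ_c = 0.9829.
tᵢ = 2h cos θ_c/V₁ ⇒ h = tᵢ·V₁/(2 cos θ_c) = 0.0834·507/(2·0.9829) = 21.51 m.

21.51 m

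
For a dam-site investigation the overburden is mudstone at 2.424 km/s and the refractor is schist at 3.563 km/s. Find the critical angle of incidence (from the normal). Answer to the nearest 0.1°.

42.9°

At critical incidence the refracted ray runs along the interface (θ₂ = 90°), so sin θ_c = V₁/V₂.
θ_c = arcsin(2.424/3.563) = arcsin 0.6803 = 42.87°.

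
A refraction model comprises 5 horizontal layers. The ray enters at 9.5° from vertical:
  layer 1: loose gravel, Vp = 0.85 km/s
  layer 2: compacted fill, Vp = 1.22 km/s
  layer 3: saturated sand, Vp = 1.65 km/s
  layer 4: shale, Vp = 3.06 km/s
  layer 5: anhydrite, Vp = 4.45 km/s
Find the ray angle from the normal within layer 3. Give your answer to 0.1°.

18.7°

Snell's law across each interface conserves sin θ / V, so sin θ_3 = V_3·sin θ₁/V₁.
sin θ_3 = 1.65 × sin 9.5° / 0.85 = 0.3204.
θ_3 = 18.69° from the vertical.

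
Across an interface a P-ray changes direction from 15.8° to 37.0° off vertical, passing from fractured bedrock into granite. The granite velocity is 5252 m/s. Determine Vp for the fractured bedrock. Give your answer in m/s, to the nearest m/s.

2376 m/s

Snell's law: sin 15.8°/V₁ = sin 37.0°/V₂.
V₁ = V₂·sin 15.8°/sin 37.0° = 5252 × 0.4524 = 2376.17 m/s.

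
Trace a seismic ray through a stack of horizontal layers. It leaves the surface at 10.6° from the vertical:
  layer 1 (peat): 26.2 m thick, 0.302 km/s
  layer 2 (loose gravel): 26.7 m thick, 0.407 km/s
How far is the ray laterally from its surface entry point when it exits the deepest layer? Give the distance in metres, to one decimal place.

11.7 m

Apply Snell's law at each interface; in layer i the horizontal offset is hᵢ·tan θᵢ.
Layer 1: θ = 10.60°; offset = 26.2·tan 10.60° = 4.903 m.
Layer 2: sin θ = 0.407·sin 10.6°/0.302 = 0.2479, θ = 14.35°; offset = 26.7·tan 14.35° = 6.832 m.
Total horizontal offset = 11.736 m.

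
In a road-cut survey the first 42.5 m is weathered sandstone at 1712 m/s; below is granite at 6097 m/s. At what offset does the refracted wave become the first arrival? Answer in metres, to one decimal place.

x_cross = 2h·√((V₂+V₁)/(V₂−V₁)).
(V₂+V₁)/(V₂−V₁) = (6097+1712)/(6097−1712) = 1.7808; √ = 1.3345.
x_cross = 2·42.5·1.3345 = 113.43 m.

113.4 m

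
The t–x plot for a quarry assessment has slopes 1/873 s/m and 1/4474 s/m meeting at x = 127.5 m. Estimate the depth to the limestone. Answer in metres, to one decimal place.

52.3 m

x_cross = 2h·√((V₂+V₁)/(V₂−V₁)) → h = x_cross / (2·√((V₂+V₁)/(V₂−V₁))).
√((V₂+V₁)/(V₂−V₁)) = √((4474+873)/(4474−873)) = 1.2186.
h = 127.5 / (2·1.2186) = 52.32 m.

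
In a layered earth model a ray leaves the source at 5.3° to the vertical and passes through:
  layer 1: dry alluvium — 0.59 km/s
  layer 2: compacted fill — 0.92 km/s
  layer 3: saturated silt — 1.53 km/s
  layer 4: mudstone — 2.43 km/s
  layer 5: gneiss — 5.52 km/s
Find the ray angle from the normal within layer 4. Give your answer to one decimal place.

Snell's law across each interface conserves sin θ / V, so sin θ_4 = V_4·sin θ₁/V₁.
sin θ_4 = 2.43 × sin 5.3° / 0.59 = 0.3804.
θ_4 = arcsin 0.3804 = 22.36°.

22.4°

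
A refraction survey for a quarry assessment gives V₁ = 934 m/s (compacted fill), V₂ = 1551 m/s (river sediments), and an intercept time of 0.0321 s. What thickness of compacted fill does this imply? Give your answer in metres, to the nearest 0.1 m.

18.8 m

h = tᵢ·V₁·V₂ / (2·√(V₂²−V₁²)).
√(V₂²−V₁²) = √(1551² − 934²) = 1238.2 m/s.
h = 0.0321 s × 934 × 1551 / (2 × 1238.2) = 18.78 m.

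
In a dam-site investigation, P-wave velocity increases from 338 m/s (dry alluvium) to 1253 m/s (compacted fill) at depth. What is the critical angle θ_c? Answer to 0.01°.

15.65°

At critical incidence the refracted ray runs along the interface (θ₂ = 90°), so sin θ_c = V₁/V₂.
θ_c = arcsin(338/1253) = arcsin 0.2698 = 15.65°.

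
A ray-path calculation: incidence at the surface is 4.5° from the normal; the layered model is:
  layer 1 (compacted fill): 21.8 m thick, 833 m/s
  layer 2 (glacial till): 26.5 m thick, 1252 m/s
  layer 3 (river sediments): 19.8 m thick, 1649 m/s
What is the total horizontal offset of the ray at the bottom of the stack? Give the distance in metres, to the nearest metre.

8 m

Ray parameter p = sin 4.5° / 833 m/s = 9.4189e-05 s/m.
Layer 1: θ = 4.50°; offset = 21.8·tan 4.50° = 1.716 m.
Layer 2: sin θ = p·1252 = 0.1179 → θ = 6.77°; offset = 26.5·tan 6.77° = 3.147 m.
Layer 3: sin θ = p·1649 = 0.1553 → θ = 8.94°; offset = 19.8·tan 8.94° = 3.113 m.
Total horizontal offset = 7.976 m.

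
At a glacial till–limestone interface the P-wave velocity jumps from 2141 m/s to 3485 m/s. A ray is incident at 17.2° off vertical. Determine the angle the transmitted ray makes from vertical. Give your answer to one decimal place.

28.8°

sin θ₁/V₁ = sin θ₂/V₂ ⇒ sin θ₂ = 3485·sin 17.2°/2141 = 3485·0.2957/2141 = 0.4813.
θ₂ = arcsin 0.4813 = 28.77° from the normal.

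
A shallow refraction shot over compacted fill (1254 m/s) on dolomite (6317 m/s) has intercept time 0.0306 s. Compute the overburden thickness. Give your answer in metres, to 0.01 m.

h = tᵢ·V₁·V₂ / (2·√(V₂²−V₁²)).
√(V₂²−V₁²) = √(6317² − 1254²) = 6191.3 m/s.
h = 0.0306 s × 1254 × 6317 / (2 × 6191.3) = 19.58 m.

19.58 m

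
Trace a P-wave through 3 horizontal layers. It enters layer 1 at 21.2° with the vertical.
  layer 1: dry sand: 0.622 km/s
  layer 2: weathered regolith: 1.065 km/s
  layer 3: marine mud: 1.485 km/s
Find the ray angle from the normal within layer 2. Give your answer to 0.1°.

Snell's law across each interface conserves sin θ / V, so sin θ_2 = V_2·sin θ₁/V₁.
sin θ_2 = 1.065 × sin 21.2° / 0.622 = 0.6192.
θ_2 = arcsin 0.6192 = 38.26°.

38.3°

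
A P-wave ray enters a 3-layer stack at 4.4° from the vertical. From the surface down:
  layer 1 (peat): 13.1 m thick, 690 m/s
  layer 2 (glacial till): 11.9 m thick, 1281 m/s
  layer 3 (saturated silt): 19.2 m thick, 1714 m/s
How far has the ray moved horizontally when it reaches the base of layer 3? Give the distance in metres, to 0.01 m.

Apply Snell's law at each interface; in layer i the horizontal offset is hᵢ·tan θᵢ.
Layer 1: θ = 4.40°; offset = 13.1·tan 4.40° = 1.0080 m.
Layer 2: sin θ = 1281·sin 4.4°/690 = 0.1424, θ = 8.19°; offset = 11.9·tan 8.19° = 1.7124 m.
Layer 3: sin θ = 1714·sin 4.4°/690 = 0.1906, θ = 10.99°; offset = 19.2·tan 10.99° = 3.7273 m.
Total horizontal offset = 6.4477 m.

6.45 m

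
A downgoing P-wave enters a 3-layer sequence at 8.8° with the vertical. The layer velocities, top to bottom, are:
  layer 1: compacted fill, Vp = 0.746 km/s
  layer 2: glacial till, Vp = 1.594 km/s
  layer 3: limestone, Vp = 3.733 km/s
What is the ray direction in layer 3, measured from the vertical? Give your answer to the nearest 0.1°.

50.0°

Snell's law across each interface conserves sin θ / V, so sin θ_3 = V_3·sin θ₁/V₁.
sin θ_3 = 3.733 × sin 8.8° / 0.746 = 0.7655.
θ_3 = arcsin 0.7655 = 49.96°.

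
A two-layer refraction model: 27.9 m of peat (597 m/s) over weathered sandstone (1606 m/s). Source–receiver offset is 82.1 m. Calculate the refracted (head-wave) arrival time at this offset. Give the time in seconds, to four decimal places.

t = x/V₂ + 2h·√(V₂²−V₁²)/(V₁V₂).
√(V₂²−V₁²) = √(1606²−597²) = 1490.9 m/s; delay term = 2·27.9·1490.9/(597·1606) = 0.08677 s.
t = 82.1/1606 + 0.08677 = 0.13789 s.

0.1379 s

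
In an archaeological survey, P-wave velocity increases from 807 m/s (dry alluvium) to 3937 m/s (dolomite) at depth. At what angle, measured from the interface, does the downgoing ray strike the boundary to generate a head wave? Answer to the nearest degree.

At critical incidence the refracted ray runs along the interface (θ₂ = 90°), so sin θ_c = V₁/V₂.
θ_c = arcsin(807/3937) = arcsin 0.2050 = 11.83°.
Measured from the interface: 90° − 11.83° = 78.17°.

78°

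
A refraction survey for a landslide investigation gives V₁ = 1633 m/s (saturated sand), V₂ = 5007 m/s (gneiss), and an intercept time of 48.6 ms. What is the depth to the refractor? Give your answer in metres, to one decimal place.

42.0 m

h = tᵢ·V₁·V₂ / (2·√(V₂²−V₁²)).
√(V₂²−V₁²) = √(5007² − 1633²) = 4733.2 m/s.
h = 0.0486 s × 1633 × 5007 / (2 × 4733.2) = 41.98 m.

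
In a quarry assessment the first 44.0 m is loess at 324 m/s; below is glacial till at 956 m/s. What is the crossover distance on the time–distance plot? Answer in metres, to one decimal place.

x_cross = 2h·√((V₂+V₁)/(V₂−V₁)).
(V₂+V₁)/(V₂−V₁) = (956+324)/(956−324) = 2.0253; √ = 1.4231.
x_cross = 2·44.0·1.4231 = 125.24 m.

125.2 m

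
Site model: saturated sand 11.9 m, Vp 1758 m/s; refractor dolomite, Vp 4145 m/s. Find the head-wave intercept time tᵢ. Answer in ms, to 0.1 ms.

tᵢ = 2h·√(V₂²−V₁²)/(V₁V₂).
√(V₂²−V₁²) = √(4145²−1758²) = 3753.7 m/s.
tᵢ = 2·11.9·3753.7/(1758·4145) = 0.01226 s.

12.3 ms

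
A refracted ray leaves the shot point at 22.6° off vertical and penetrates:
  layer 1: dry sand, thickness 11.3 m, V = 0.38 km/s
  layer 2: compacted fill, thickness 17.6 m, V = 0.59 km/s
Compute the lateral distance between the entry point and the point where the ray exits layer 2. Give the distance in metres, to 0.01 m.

p = sin θ₁/V₁ = sin 22.6°/0.38 = 1.0113e+00 s/km is conserved through the stack.
Layer 1: θ = 22.60°; offset = 11.3·tan 22.60° = 4.7037 m.
Layer 2: sin θ = p·0.59 = 0.5967 → θ = 36.63°; offset = 17.6·tan 36.63° = 13.0860 m.
Total horizontal offset = 17.7898 m.

17.79 m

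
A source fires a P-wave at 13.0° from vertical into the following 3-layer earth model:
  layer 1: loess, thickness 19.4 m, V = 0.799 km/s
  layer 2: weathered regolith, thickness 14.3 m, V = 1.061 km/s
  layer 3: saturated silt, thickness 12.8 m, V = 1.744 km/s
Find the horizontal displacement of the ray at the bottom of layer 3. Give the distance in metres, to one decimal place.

16.2 m

p = sin θ₁/V₁ = sin 13.0°/0.799 = 2.8154e-01 s/km is conserved through the stack.
Layer 1: θ = 13.00°; offset = 19.4·tan 13.00° = 4.479 m.
Layer 2: sin θ = p·1.061 = 0.2987 → θ = 17.38°; offset = 14.3·tan 17.38° = 4.476 m.
Layer 3: sin θ = p·1.744 = 0.4910 → θ = 29.41°; offset = 12.8·tan 29.41° = 7.214 m.
Σ offsets = 16.169 m.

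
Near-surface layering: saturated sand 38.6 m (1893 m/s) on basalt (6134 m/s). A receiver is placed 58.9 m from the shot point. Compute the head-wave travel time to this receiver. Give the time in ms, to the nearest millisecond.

48 ms

t = x/V₂ + 2h·√(V₂²−V₁²)/(V₁V₂).
√(V₂²−V₁²) = √(6134²−1893²) = 5834.6 m/s; delay term = 2·38.6·5834.6/(1893·6134) = 0.03879 s.
t = 58.9/6134 + 0.03879 = 0.04839 s.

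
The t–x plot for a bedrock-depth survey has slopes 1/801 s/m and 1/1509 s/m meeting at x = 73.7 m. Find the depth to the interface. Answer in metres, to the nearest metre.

h = (x_cross/2)·√((V₂−V₁)/(V₂+V₁)).
(V₂−V₁)/(V₂+V₁) = (1509−801)/(1509+801) = 0.3065; √ = 0.5536.
h = (73.7/2)·0.5536 = 20.40 m.

20 m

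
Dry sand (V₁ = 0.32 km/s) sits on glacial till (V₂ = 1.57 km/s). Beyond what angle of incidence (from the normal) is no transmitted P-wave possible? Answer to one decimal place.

At critical incidence the refracted ray runs along the interface (θ₂ = 90°), so sin θ_c = V₁/V₂.
θ_c = arcsin(0.32/1.57) = arcsin 0.2038 = 11.76°.

11.8°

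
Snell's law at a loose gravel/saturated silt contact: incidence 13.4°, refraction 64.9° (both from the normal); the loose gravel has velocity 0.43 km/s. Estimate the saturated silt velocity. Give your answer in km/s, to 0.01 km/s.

sin 13.4° = 0.2317; sin 64.9° = 0.9056.
V₂ = V₁·(sin θ₂/sin θ₁) = 0.43·(0.9056/0.2317) = 1.68 km/s.

1.68 km/s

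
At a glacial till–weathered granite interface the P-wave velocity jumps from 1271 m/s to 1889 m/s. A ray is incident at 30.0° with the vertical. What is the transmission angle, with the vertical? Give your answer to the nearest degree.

Snell's law: sin θ₂ = (V₂/V₁)·sin θ₁ = (1889/1271)·sin 30.0° = 0.7431.
θ₂ = arcsin 0.7431 = 48.00° from the normal.

48°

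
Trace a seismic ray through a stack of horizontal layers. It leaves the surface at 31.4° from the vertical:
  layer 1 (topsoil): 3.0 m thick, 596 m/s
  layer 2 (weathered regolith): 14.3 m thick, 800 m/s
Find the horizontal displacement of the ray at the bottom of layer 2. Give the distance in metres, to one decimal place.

p = sin θ₁/V₁ = sin 31.4°/596 = 8.7418e-04 s/m is conserved through the stack.
Layer 1: θ = 31.40°; offset = 3.0·tan 31.40° = 1.831 m.
Layer 2: sin θ = p·800 = 0.6993 → θ = 44.37°; offset = 14.3·tan 44.37° = 13.991 m.
Σ offsets = 15.822 m.

15.8 m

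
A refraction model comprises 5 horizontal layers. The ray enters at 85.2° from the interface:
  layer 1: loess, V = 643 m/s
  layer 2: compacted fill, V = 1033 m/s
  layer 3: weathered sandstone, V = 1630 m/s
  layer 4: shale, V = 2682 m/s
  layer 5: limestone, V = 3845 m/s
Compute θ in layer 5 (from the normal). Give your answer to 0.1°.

30.0°

From the normal: θ₁ = 90° − 85.2° = 4.8°.
Snell's law across each interface conserves sin θ / V, so sin θ_5 = V_5·sin θ₁/V₁.
sin θ_5 = 3845 × sin 4.8° / 643 = 0.5004.
θ_5 = arcsin 0.5004 = 30.02°.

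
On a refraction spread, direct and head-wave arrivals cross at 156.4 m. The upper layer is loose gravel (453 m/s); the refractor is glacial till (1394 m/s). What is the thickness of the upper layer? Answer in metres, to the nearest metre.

56 m

x_cross = 2h·√((V₂+V₁)/(V₂−V₁)) → h = x_cross / (2·√((V₂+V₁)/(V₂−V₁))).
√((V₂+V₁)/(V₂−V₁)) = √((1394+453)/(1394−453)) = 1.4010.
h = 156.4 / (2·1.4010) = 55.82 m.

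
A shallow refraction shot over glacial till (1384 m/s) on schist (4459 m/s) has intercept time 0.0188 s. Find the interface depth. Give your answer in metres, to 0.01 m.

h = tᵢ·V₁·V₂ / (2·√(V₂²−V₁²)).
√(V₂²−V₁²) = √(4459² − 1384²) = 4238.8 m/s.
h = 0.0188 s × 1384 × 4459 / (2 × 4238.8) = 13.69 m.

13.69 m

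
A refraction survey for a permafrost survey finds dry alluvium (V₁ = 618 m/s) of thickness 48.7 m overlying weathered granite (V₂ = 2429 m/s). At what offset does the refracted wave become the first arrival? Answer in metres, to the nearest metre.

126 m

x_cross = 2h·√((V₂+V₁)/(V₂−V₁)).
(V₂+V₁)/(V₂−V₁) = (2429+618)/(2429−618) = 1.6825; √ = 1.2971.
x_cross = 2·48.7·1.2971 = 126.34 m.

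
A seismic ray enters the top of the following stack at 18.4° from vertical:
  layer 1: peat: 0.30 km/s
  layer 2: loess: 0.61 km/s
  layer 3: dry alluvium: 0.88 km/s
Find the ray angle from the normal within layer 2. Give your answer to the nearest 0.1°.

Ray parameter p = sin 18.4° / 0.30 = 1.0522e+00 s/km.
sin θ_2 = p·V_2 = 1.0522e+00 × 0.61 = 0.6418.
θ_2 = arcsin 0.6418 = 39.93°.

39.9°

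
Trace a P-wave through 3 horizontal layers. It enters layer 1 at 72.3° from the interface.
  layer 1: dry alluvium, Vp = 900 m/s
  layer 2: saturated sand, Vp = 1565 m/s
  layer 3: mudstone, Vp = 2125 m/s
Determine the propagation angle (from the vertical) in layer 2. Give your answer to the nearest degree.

32°

From the normal: θ₁ = 90° − 72.3° = 17.7°.
Ray parameter p = sin 17.7° / 900 = 3.3781e-04 s/m.
sin θ_2 = p·V_2 = 3.3781e-04 × 1565 = 0.5287.
θ_2 = arcsin 0.5287 = 31.92°.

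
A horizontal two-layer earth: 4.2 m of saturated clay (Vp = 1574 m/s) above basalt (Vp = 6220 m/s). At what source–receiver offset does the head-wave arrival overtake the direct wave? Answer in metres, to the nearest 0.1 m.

x_cross = 2h·√((V₂+V₁)/(V₂−V₁)).
(V₂+V₁)/(V₂−V₁) = (6220+1574)/(6220−1574) = 1.6776; √ = 1.2952.
x_cross = 2·4.2·1.2952 = 10.88 m.

10.9 m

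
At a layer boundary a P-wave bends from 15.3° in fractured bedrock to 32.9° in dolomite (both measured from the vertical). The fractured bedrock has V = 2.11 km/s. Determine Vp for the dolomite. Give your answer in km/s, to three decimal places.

4.343 km/s

Snell's law: sin 15.3°/V₁ = sin 32.9°/V₂.
V₂ = V₁·sin 32.9°/sin 15.3° = 2.11 × 2.0585 = 4.343 km/s.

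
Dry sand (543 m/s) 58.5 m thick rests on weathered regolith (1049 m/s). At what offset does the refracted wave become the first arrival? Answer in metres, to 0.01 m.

207.53 m

x_cross = 2h·√((V₂+V₁)/(V₂−V₁)).
(V₂+V₁)/(V₂−V₁) = (1049+543)/(1049−543) = 3.1462; √ = 1.7738.
x_cross = 2·58.5·1.7738 = 207.53 m.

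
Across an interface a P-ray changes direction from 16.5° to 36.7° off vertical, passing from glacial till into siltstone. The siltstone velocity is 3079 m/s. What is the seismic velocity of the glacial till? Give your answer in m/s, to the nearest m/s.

Snell's law: sin 16.5°/V₁ = sin 36.7°/V₂.
V₁ = V₂·sin 16.5°/sin 36.7° = 3079 × 0.4752 = 1463.26 m/s.

1463 m/s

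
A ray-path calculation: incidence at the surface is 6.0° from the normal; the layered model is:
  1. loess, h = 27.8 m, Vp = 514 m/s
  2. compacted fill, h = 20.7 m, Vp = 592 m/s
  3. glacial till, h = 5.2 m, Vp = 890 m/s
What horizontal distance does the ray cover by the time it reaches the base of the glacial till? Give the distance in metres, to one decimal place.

6.4 m

Apply Snell's law at each interface; in layer i the horizontal offset is hᵢ·tan θᵢ.
Layer 1: θ = 6.00°; offset = 27.8·tan 6.00° = 2.922 m.
Layer 2: sin θ = 592·sin 6.0°/514 = 0.1204, θ = 6.91°; offset = 20.7·tan 6.91° = 2.510 m.
Layer 3: sin θ = 890·sin 6.0°/514 = 0.1810, θ = 10.43°; offset = 5.2·tan 10.43° = 0.957 m.
Summing the layer offsets gives 6.389 m.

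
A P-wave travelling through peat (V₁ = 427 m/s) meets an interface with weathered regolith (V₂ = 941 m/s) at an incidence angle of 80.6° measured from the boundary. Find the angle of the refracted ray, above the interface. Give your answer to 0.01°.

68.90°

Convert to the normal: θ₁ = 90° − 80.6° = 9.4°.
Snell's law: sin θ₂ = (V₂/V₁)·sin θ₁ = (941/427)·sin 9.4° = 0.3599.
θ₂ = arcsin 0.3599 = 21.10° from the normal.
From the interface: 90° − 21.10° = 68.90°.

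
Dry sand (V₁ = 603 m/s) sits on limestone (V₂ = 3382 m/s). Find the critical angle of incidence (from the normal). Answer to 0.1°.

At critical incidence the refracted ray runs along the interface (θ₂ = 90°), so sin θ_c = V₁/V₂.
θ_c = arcsin(603/3382) = arcsin 0.1783 = 10.27°.

10.3°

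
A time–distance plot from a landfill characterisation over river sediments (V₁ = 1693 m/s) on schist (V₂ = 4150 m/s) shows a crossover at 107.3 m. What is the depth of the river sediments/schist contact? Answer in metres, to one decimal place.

h = (x_cross/2)·√((V₂−V₁)/(V₂+V₁)).
(V₂−V₁)/(V₂+V₁) = (4150−1693)/(4150+1693) = 0.4205; √ = 0.6485.
h = (107.3/2)·0.6485 = 34.79 m.

34.8 m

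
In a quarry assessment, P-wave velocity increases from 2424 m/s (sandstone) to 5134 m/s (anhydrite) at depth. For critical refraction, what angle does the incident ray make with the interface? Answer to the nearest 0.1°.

61.8°

At critical incidence the refracted ray runs along the interface (θ₂ = 90°), so sin θ_c = V₁/V₂.
θ_c = arcsin(2424/5134) = arcsin 0.4721 = 28.17°.
Measured from the interface: 90° − 28.17° = 61.83°.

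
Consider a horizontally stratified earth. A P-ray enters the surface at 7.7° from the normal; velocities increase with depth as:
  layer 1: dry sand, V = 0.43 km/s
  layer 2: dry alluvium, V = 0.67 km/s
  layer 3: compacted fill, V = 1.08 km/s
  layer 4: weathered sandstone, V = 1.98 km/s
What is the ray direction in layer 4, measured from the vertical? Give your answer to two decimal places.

Ray parameter p = sin 7.7° / 0.43 = 3.1160e-01 s/km.
sin θ_4 = p·V_4 = 3.1160e-01 × 1.98 = 0.6170.
θ_4 = arcsin 0.6170 = 38.09°.

38.09°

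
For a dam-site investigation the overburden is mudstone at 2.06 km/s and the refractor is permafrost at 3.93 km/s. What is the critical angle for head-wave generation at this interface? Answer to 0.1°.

At critical incidence the refracted ray runs along the interface (θ₂ = 90°), so sin θ_c = V₁/V₂.
θ_c = arcsin(2.06/3.93) = arcsin 0.5242 = 31.61°.

31.6°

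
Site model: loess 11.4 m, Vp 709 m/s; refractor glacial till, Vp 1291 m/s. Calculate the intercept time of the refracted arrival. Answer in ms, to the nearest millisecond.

tᵢ = 2h·√(V₂²−V₁²)/(V₁V₂).
√(V₂²−V₁²) = √(1291²−709²) = 1078.9 m/s.
tᵢ = 2·11.4·1078.9/(709·1291) = 0.02687 s.

27 ms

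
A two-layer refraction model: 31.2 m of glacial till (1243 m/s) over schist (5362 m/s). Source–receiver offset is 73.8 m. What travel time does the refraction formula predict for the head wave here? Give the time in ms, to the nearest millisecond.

θ_c = arcsin(V₁/V₂) = arcsin(1243/5362) = 13.40°, cos θ_c = 0.9728.
Intercept time tᵢ = 2h cos θ_c / V₁ = 2·31.2·0.9728/1243 = 0.04883 s.
t = x/V₂ + tᵢ = 73.8/5362 + 0.04883 = 0.06260 s.

63 ms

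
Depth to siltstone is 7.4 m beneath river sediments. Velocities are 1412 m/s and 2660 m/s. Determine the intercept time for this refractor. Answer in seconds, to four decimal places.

θ_c = arcsin(V₁/V₂) = arcsin(1412/2660) = 32.06°; cos θ_c = 0.8475.
tᵢ = 2h·cos θ_c / V₁ = 2·7.4·0.8475 / 1412 = 0.00888 s.

0.0089 s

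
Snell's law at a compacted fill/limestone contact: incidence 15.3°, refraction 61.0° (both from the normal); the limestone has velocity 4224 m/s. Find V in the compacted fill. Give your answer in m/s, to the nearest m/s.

Snell's law: sin 15.3°/V₁ = sin 61.0°/V₂.
V₁ = V₂·sin 15.3°/sin 61.0° = 4224 × 0.3017 = 1274.38 m/s.

1274 m/s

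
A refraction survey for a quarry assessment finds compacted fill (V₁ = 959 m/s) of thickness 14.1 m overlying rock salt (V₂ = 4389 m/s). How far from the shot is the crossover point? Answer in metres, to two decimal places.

θ_c = arcsin(959/4389) = 12.62°, so cos θ_c = 0.9758 and tᵢ = 2h cos θ_c/V₁ = 0.0287 s.
At crossover x/V₁ = x/V₂ + tᵢ ⇒ x = tᵢ/(1/V₁ − 1/V₂) = 0.02870/(1.0428e-03 − 2.2784e-04) = 35.21 m.

35.21 m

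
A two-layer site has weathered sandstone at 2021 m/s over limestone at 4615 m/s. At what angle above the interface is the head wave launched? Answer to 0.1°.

64.0°

Critical incidence: sin θ_c = V₁/V₂ = 2021/4615 = 0.4379.
θ_c = arcsin 0.4379 = 25.97°.
Measured from the interface: 90° − 25.97° = 64.03°.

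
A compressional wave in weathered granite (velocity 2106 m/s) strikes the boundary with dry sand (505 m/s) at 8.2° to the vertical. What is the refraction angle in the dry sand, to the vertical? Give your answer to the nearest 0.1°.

2.0°

sin θ₁/V₁ = sin θ₂/V₂ ⇒ sin θ₂ = 505·sin 8.2°/2106 = 505·0.1426/2106 = 0.0342.
θ₂ = arcsin 0.0342 = 1.96° from the normal.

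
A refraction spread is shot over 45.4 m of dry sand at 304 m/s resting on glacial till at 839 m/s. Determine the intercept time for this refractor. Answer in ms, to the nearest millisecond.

278 ms

θ_c = arcsin(V₁/V₂) = arcsin(304/839) = 21.24°; cos θ_c = 0.9320.
tᵢ = 2h·cos θ_c / V₁ = 2·45.4·0.9320 / 304 = 0.27839 s.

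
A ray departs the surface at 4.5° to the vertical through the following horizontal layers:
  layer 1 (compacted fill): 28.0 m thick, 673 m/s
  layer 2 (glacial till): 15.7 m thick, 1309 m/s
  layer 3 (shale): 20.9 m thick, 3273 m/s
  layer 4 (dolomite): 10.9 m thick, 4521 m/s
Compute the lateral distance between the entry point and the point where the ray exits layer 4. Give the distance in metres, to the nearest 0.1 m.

20.0 m

Apply Snell's law at each interface; in layer i the horizontal offset is hᵢ·tan θᵢ.
Layer 1: θ = 4.50°; offset = 28.0·tan 4.50° = 2.204 m.
Layer 2: sin θ = 1309·sin 4.5°/673 = 0.1526, θ = 8.78°; offset = 15.7·tan 8.78° = 2.424 m.
Layer 3: sin θ = 3273·sin 4.5°/673 = 0.3816, θ = 22.43°; offset = 20.9·tan 22.43° = 8.628 m.
Layer 4: sin θ = 4521·sin 4.5°/673 = 0.5271, θ = 31.81°; offset = 10.9·tan 31.81° = 6.760 m.
Summing the layer offsets gives 20.016 m.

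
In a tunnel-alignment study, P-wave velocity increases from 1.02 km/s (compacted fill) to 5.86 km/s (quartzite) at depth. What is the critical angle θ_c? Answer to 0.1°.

Critical incidence: sin θ_c = V₁/V₂ = 1.02/5.86 = 0.1741.
θ_c = arcsin 0.1741 = 10.02°.

10.0°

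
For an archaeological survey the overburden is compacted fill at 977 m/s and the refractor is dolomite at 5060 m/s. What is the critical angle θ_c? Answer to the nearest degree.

11°

At critical incidence the refracted ray runs along the interface (θ₂ = 90°), so sin θ_c = V₁/V₂.
θ_c = arcsin(977/5060) = arcsin 0.1931 = 11.13°.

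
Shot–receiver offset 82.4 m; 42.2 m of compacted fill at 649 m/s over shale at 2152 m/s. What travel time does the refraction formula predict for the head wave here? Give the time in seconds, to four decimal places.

θ_c = arcsin(V₁/V₂) = arcsin(649/2152) = 17.55°, cos θ_c = 0.9534.
Intercept time tᵢ = 2h cos θ_c / V₁ = 2·42.2·0.9534/649 = 0.12399 s.
t = x/V₂ + tᵢ = 82.4/2152 + 0.12399 = 0.16228 s.

0.1623 s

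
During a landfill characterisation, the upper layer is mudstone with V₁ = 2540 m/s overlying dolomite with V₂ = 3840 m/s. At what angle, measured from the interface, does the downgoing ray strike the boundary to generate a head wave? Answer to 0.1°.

Critical incidence: sin θ_c = V₁/V₂ = 2540/3840 = 0.6615.
θ_c = arcsin 0.6615 = 41.41°.
Measured from the interface: 90° − 41.41° = 48.59°.

48.6°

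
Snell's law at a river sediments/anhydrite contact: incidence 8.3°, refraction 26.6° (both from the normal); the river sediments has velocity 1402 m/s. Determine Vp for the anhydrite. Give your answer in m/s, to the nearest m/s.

4349 m/s

Snell's law: sin 8.3°/V₁ = sin 26.6°/V₂.
V₂ = V₁·sin 26.6°/sin 8.3° = 1402 × 3.1018 = 4348.68 m/s.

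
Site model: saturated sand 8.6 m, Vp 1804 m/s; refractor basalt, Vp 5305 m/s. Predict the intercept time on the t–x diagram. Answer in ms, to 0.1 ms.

θ_c = arcsin(V₁/V₂) = arcsin(1804/5305) = 19.88°; cos θ_c = 0.9404.
tᵢ = 2h·cos θ_c / V₁ = 2·8.6·0.9404 / 1804 = 0.00897 s.

9.0 ms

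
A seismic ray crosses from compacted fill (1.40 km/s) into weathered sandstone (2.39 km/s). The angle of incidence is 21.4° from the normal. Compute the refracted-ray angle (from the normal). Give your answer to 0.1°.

38.5°

sin θ₁/V₁ = sin θ₂/V₂ ⇒ sin θ₂ = 2.39·sin 21.4°/1.40 = 2.39·0.3649/1.40 = 0.6229.
θ₂ = arcsin 0.6229 = 38.53° from the normal.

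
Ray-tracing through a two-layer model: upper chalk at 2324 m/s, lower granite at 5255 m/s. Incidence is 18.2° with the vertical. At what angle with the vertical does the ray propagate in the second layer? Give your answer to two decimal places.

sin θ₁/V₁ = sin θ₂/V₂ ⇒ sin θ₂ = 5255·sin 18.2°/2324 = 5255·0.3123/2324 = 0.7062.
θ₂ = arcsin 0.7062 = 44.93° from the normal.

44.93°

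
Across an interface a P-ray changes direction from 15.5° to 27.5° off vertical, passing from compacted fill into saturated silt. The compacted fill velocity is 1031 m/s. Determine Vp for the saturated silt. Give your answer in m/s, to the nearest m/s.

Snell's law: sin 15.5°/V₁ = sin 27.5°/V₂.
V₂ = V₁·sin 27.5°/sin 15.5° = 1031 × 1.7279 = 1781.42 m/s.

1781 m/s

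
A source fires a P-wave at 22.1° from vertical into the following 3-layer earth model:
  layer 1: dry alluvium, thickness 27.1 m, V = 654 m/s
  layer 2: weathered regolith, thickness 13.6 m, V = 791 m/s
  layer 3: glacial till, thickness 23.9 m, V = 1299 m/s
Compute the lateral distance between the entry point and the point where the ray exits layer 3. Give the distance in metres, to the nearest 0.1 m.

44.8 m

Ray parameter p = sin 22.1° / 654 m/s = 5.7527e-04 s/m.
Layer 1: θ = 22.10°; offset = 27.1·tan 22.10° = 11.004 m.
Layer 2: sin θ = p·791 = 0.4550 → θ = 27.07°; offset = 13.6·tan 27.07° = 6.950 m.
Layer 3: sin θ = p·1299 = 0.7473 → θ = 48.35°; offset = 23.9·tan 48.35° = 26.876 m.
Σ offsets = 44.830 m.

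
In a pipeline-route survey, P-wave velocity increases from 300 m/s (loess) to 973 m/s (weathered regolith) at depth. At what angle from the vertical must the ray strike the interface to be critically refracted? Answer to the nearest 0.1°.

18.0°

At critical incidence the refracted ray runs along the interface (θ₂ = 90°), so sin θ_c = V₁/V₂.
θ_c = arcsin(300/973) = arcsin 0.3083 = 17.96°.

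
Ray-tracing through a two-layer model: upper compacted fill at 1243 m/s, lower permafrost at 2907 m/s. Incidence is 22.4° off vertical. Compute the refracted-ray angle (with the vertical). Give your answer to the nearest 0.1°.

63.0°

Snell's law: sin θ₂ = (V₂/V₁)·sin θ₁ = (2907/1243)·sin 22.4° = 0.8912.
θ₂ = sin⁻¹(0.8912) = 63.03° (from vertical).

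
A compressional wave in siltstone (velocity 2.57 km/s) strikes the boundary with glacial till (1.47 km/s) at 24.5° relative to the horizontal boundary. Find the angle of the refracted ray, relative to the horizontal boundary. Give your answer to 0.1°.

Convert to the normal: θ₁ = 90° − 24.5° = 65.5°.
Snell's law: sin θ₂ = (V₂/V₁)·sin θ₁ = (1.47/2.57)·sin 65.5° = 0.5205.
θ₂ = sin⁻¹(0.5205) = 31.36° (from vertical).
From the interface: 90° − 31.36° = 58.64°.

58.6°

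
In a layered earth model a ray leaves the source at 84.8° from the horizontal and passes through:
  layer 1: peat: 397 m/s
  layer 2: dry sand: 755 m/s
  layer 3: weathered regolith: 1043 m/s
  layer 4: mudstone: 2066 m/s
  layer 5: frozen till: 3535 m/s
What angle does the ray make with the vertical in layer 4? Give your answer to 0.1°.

From the normal: θ₁ = 90° − 84.8° = 5.2°.
Snell's law across each interface conserves sin θ / V, so sin θ_4 = V_4·sin θ₁/V₁.
sin θ_4 = 2066 × sin 5.2° / 397 = 0.4717.
θ_4 = 28.14° from the vertical.

28.1°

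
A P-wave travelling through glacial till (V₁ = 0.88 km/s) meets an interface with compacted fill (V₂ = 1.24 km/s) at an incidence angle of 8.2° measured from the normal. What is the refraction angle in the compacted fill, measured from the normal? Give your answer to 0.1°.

11.6°

Snell's law: sin θ₂ = (V₂/V₁)·sin θ₁ = (1.24/0.88)·sin 8.2° = 0.2010.
θ₂ = sin⁻¹(0.2010) = 11.59° (from vertical).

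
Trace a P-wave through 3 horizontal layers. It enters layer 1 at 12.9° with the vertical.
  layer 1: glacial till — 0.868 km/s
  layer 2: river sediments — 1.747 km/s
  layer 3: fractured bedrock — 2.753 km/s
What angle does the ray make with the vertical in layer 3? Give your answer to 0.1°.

45.1°

Snell's law across each interface conserves sin θ / V, so sin θ_3 = V_3·sin θ₁/V₁.
sin θ_3 = 2.753 × sin 12.9° / 0.868 = 0.7081.
θ_3 = 45.08° from the vertical.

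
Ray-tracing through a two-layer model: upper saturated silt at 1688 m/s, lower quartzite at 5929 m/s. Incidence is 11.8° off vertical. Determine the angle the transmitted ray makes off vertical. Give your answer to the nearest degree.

46°

Snell's law: sin θ₂ = (V₂/V₁)·sin θ₁ = (5929/1688)·sin 11.8° = 0.7183.
θ₂ = arcsin 0.7183 = 45.91° from the normal.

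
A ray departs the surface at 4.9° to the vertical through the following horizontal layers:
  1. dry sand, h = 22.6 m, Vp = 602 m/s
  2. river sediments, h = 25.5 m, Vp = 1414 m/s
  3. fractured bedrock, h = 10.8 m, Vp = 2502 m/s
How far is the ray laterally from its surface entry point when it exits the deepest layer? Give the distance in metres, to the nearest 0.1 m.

11.3 m

Ray parameter p = sin 4.9° / 602 m/s = 1.4189e-04 s/m.
Layer 1: θ = 4.90°; offset = 22.6·tan 4.90° = 1.938 m.
Layer 2: sin θ = p·1414 = 0.2006 → θ = 11.57°; offset = 25.5·tan 11.57° = 5.222 m.
Layer 3: sin θ = p·2502 = 0.3550 → θ = 20.79°; offset = 10.8·tan 20.79° = 4.101 m.
Total horizontal offset = 11.261 m.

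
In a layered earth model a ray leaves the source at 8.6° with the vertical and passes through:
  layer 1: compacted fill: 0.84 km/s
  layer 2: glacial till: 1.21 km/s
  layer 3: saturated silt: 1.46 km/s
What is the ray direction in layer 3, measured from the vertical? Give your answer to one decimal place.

Ray parameter p = sin 8.6° / 0.84 = 1.7802e-01 s/km.
sin θ_3 = p·V_3 = 1.7802e-01 × 1.46 = 0.2599.
θ_3 = arcsin 0.2599 = 15.06°.

15.1°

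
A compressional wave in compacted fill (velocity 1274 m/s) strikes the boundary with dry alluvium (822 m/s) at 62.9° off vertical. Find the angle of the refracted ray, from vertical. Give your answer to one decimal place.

35.1°

sin θ₁/V₁ = sin θ₂/V₂ ⇒ sin θ₂ = 822·sin 62.9°/1274 = 822·0.8902/1274 = 0.5744.
θ₂ = arcsin 0.5744 = 35.06° from the normal.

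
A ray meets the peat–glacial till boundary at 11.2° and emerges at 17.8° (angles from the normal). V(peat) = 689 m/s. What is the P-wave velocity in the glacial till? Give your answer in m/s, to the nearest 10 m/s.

Snell's law: sin 11.2°/V₁ = sin 17.8°/V₂.
V₂ = V₁·sin 17.8°/sin 11.2° = 689 × 1.5738 = 1084.38 m/s.

1080 m/s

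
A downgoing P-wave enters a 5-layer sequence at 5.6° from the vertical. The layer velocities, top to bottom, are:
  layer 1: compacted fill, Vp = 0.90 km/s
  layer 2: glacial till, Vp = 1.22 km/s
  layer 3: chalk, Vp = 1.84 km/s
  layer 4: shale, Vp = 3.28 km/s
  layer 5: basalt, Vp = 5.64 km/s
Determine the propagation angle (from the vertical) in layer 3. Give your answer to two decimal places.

11.51°

Ray parameter p = sin 5.6° / 0.90 = 1.0843e-01 s/km.
sin θ_3 = p·V_3 = 1.0843e-01 × 1.84 = 0.1995.
θ_3 = 11.51° from the vertical.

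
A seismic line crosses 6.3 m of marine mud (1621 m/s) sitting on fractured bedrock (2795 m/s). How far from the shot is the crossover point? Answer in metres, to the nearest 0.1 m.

x_cross = 2h·√((V₂+V₁)/(V₂−V₁)).
(V₂+V₁)/(V₂−V₁) = (2795+1621)/(2795−1621) = 3.7615; √ = 1.9395.
x_cross = 2·6.3·1.9395 = 24.44 m.

24.4 m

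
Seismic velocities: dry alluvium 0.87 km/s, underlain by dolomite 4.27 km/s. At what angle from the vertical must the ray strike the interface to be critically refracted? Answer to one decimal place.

11.8°

At critical incidence the refracted ray runs along the interface (θ₂ = 90°), so sin θ_c = V₁/V₂.
θ_c = arcsin(0.87/4.27) = arcsin 0.2037 = 11.76°.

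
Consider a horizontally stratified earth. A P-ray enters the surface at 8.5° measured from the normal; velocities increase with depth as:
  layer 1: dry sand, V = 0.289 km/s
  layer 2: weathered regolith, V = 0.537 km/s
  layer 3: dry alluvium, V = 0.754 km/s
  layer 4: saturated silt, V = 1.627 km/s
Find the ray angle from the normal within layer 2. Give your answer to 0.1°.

15.9°

Ray parameter p = sin 8.5° / 0.289 = 5.1145e-01 s/km.
sin θ_2 = p·V_2 = 5.1145e-01 × 0.537 = 0.2746.
θ_2 = 15.94° from the vertical.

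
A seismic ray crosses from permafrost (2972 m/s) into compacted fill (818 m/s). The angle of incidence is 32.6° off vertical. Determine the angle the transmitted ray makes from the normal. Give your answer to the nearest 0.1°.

Snell's law: sin θ₂ = (V₂/V₁)·sin θ₁ = (818/2972)·sin 32.6° = 0.1483.
θ₂ = arcsin 0.1483 = 8.53° from the normal.

8.5°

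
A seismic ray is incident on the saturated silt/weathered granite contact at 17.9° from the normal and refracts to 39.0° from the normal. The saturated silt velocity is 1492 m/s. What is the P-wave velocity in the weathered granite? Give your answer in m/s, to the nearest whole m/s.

Snell's law: sin 17.9°/V₁ = sin 39.0°/V₂.
V₂ = V₁·sin 39.0°/sin 17.9° = 1492 × 2.0475 = 3054.91 m/s.

3055 m/s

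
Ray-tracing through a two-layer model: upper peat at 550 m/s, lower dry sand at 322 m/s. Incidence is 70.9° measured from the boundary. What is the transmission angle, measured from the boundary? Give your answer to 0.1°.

Convert to the normal: θ₁ = 90° − 70.9° = 19.1°.
sin θ₁/V₁ = sin θ₂/V₂ ⇒ sin θ₂ = 322·sin 19.1°/550 = 322·0.3272/550 = 0.1916.
θ₂ = sin⁻¹(0.1916) = 11.04° (from vertical).
From the interface: 90° − 11.04° = 78.96°.

79.0°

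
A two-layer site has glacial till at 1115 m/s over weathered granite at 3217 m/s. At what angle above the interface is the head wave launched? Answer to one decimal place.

Critical incidence: sin θ_c = V₁/V₂ = 1115/3217 = 0.3466.
θ_c = arcsin 0.3466 = 20.28°.
Measured from the interface: 90° − 20.28° = 69.72°.

69.7°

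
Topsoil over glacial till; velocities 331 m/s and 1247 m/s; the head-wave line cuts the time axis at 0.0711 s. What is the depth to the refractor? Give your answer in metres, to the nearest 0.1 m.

θ_c = arcsin(331/1247) = 15.39°; cos θ_c = 0.9641.
tᵢ = 2h cos θ_c/V₁ ⇒ h = tᵢ·V₁/(2 cos θ_c) = 0.0711·331/(2·0.9641) = 12.20 m.

12.2 m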